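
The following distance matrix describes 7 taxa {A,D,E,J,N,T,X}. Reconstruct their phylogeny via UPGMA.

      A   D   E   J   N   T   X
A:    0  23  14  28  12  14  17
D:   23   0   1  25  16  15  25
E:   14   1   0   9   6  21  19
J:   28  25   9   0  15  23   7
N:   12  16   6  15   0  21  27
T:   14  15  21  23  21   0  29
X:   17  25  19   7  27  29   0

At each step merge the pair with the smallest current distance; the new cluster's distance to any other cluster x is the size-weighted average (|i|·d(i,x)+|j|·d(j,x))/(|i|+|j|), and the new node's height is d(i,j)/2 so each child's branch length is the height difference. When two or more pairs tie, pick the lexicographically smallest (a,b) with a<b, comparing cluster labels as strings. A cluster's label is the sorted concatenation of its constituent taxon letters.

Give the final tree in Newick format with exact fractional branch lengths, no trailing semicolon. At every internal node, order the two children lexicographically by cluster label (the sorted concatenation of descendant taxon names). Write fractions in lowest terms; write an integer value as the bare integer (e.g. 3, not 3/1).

(((A:7,T:7):11/6,((D:1/2,E:1/2):5,N:11/2):10/3):121/60,(J:7/2,X:7/2):147/20)

1. join D+E (d=1) ⇒ DE; edges |D|=1/2, |E|=1/2
  updated: d(A,DE)=37/2, d(DE,J)=17, d(DE,N)=11, d(DE,T)=18, d(DE,X)=22
2. join J+X (d=7) ⇒ JX; edges |J|=7/2, |X|=7/2
  updated: d(A,JX)=45/2, d(DE,JX)=39/2, d(JX,N)=21, d(JX,T)=26
3. join DE+N (d=11) ⇒ DEN; edges |DE|=5, |N|=11/2
  updated: d(A,DEN)=49/3, d(DEN,JX)=20, d(DEN,T)=19
4. join A+T (d=14) ⇒ AT; edges |A|=7, |T|=7
  updated: d(AT,DEN)=53/3, d(AT,JX)=97/4
5. join AT+DEN (d=53/3) ⇒ ADENT; edges |AT|=11/6, |DEN|=10/3
  updated: d(ADENT,JX)=217/10
6. join ADENT+JX (d=217/10) ⇒ ADEJNTX; edges |ADENT|=121/60, |JX|=147/20
final tree: (((A:7,T:7):11/6,((D:1/2,E:1/2):5,N:11/2):10/3):121/60,(J:7/2,X:7/2):147/20)
total length: 1411/30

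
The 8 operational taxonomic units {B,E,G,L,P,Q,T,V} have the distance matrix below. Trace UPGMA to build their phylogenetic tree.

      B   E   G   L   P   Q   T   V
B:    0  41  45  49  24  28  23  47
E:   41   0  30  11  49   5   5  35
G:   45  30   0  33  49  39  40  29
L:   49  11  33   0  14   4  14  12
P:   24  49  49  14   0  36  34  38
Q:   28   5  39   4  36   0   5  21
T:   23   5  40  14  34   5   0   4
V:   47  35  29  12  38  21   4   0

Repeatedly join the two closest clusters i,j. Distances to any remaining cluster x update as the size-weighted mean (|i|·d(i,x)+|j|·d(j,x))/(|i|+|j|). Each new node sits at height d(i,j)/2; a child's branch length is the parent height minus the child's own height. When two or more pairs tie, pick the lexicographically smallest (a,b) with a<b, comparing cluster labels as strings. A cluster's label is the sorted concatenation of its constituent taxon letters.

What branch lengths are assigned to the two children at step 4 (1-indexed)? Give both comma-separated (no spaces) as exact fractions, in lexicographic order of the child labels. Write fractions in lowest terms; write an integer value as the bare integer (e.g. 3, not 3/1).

step 1: merge (L,Q) at d=4; branch lengths L→2, Q→2; new cluster LQ
  updated: d(B,LQ)=77/2, d(E,LQ)=8, d(G,LQ)=36, d(LQ,P)=25, d(LQ,T)=19/2, d(LQ,V)=33/2
step 2: merge (T,V) at d=4; branch lengths T→2, V→2; new cluster TV
  updated: d(B,TV)=35, d(E,TV)=20, d(G,TV)=69/2, d(LQ,TV)=13, d(P,TV)=36
step 3: merge (E,LQ) at d=8; branch lengths E→4, LQ→2; new cluster ELQ
  updated: d(B,ELQ)=118/3, d(ELQ,G)=34, d(ELQ,P)=33, d(ELQ,TV)=46/3
step 4: merge (ELQ,TV) at d=46/3; branch lengths ELQ→11/3, TV→17/3; new cluster ELQTV
  updated: d(B,ELQTV)=188/5, d(ELQTV,G)=171/5, d(ELQTV,P)=171/5
step 5: merge (B,P) at d=24; branch lengths B→12, P→12; new cluster BP
  updated: d(BP,ELQTV)=359/10, d(BP,G)=47
step 6: merge (ELQTV,G) at d=171/5; branch lengths ELQTV→283/30, G→171/10; new cluster EGLQTV
  updated: d(BP,EGLQTV)=151/4
step 7: merge (BP,EGLQTV) at d=151/4; branch lengths BP→55/8, EGLQTV→71/40; new cluster BEGLPQTV
final tree: ((B:12,P:12):55/8,(((E:4,(L:2,Q:2):2):11/3,(T:2,V:2):17/3):283/30,G:171/10):71/40)
total length: 4951/60

11/3,17/3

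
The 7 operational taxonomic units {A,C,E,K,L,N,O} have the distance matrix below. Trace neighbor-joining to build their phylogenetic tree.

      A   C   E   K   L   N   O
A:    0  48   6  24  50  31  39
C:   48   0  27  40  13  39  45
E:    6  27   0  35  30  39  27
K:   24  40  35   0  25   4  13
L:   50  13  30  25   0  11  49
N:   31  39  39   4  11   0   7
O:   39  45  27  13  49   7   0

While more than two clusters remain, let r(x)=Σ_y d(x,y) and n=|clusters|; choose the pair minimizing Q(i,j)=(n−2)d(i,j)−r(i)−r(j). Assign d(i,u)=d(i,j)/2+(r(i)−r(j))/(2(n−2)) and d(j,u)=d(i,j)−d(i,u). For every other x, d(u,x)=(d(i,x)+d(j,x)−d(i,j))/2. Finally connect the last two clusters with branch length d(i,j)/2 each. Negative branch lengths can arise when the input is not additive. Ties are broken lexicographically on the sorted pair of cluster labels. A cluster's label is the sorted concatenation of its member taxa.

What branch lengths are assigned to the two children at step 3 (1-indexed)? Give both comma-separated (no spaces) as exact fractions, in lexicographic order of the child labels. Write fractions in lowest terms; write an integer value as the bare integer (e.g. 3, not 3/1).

step 1: merge (A,E) at d=6, Q=-332; branch lengths A→32/5, E→-2/5; new cluster AE
  updated: d(AE,C)=69/2, d(AE,K)=53/2, d(AE,L)=37, d(AE,N)=32, d(AE,O)=30
step 2: merge (C,L) at d=13, Q=-509/2; branch lengths C→177/16, L→31/16; new cluster CL
  updated: d(AE,CL)=117/4, d(CL,K)=26, d(CL,N)=37/2, d(CL,O)=81/2
step 3: merge (AE,CL) at d=117/4, Q=-577/4; branch lengths AE→365/24, CL→337/24; new cluster ACEL
  updated: d(ACEL,K)=93/8, d(ACEL,N)=85/8, d(ACEL,O)=165/8
step 4: merge (ACEL,K) at d=93/8, Q=-193/4; branch lengths ACEL→75/8, K→9/4; new cluster ACEKL
  updated: d(ACEKL,N)=3/2, d(ACEKL,O)=11
step 5: merge (ACEKL,N) at d=3/2, Q=-39/2; branch lengths ACEKL→11/4, N→-5/4; new cluster ACEKLN
  updated: d(ACEKLN,O)=33/4
step 6: merge (ACEKLN,O) at d=33/4; branch lengths ACEKLN→33/8, O→33/8; new cluster ACEKLNO
final tree: (((((A:32/5,E:-2/5):365/24,(C:177/16,L:31/16):337/24):75/8,K:9/4):11/4,N:-5/4):33/8,O:33/8)
total length: 557/8

365/24,337/24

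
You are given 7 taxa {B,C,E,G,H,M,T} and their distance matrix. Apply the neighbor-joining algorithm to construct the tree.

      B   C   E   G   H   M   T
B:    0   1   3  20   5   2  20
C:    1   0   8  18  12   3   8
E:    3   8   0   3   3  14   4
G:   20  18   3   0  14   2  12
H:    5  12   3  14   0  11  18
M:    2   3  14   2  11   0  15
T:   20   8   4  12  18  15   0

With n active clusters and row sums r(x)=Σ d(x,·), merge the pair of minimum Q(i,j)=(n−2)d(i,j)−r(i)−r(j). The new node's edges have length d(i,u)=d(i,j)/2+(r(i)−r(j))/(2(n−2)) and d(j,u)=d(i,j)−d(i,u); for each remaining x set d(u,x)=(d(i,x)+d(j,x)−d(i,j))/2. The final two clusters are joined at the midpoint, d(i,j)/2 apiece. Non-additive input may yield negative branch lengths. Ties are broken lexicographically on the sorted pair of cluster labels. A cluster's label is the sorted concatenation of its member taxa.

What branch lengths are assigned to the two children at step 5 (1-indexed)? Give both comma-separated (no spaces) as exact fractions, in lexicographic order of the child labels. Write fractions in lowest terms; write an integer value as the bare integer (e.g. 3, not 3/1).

9/8,11/4

1. join G+M (d=2, Q=-106) ⇒ GM; edges |G|=16/5, |M|=-6/5
  updated: d(B,GM)=10, d(C,GM)=19/2, d(E,GM)=15/2, d(GM,H)=23/2, d(GM,T)=25/2
2. join B+C (d=1, Q=-147/2) ⇒ BC; edges |B|=9/16, |C|=7/16
  updated: d(BC,E)=5, d(BC,GM)=37/4, d(BC,H)=8, d(BC,T)=27/2
3. join E+T (d=4, Q=-111/2) ⇒ ET; edges |E|=-11/4, |T|=27/4
  updated: d(BC,ET)=29/4, d(ET,GM)=8, d(ET,H)=17/2
4. join BC+H (d=8, Q=-73/2) ⇒ BCH; edges |BC|=25/8, |H|=39/8
  updated: d(BCH,ET)=31/8, d(BCH,GM)=51/8
5. join BCH+ET (d=31/8, Q=-73/4) ⇒ BCEHT; edges |BCH|=9/8, |ET|=11/4
  updated: d(BCEHT,GM)=21/4
6. join BCEHT+GM (d=21/4) ⇒ BCEGHMT; edges |BCEHT|=21/8, |GM|=21/8
final tree: ((((B:9/16,C:7/16):25/8,H:39/8):9/8,(E:-11/4,T:27/4):11/4):21/8,(G:16/5,M:-6/5):21/8)
total length: 193/8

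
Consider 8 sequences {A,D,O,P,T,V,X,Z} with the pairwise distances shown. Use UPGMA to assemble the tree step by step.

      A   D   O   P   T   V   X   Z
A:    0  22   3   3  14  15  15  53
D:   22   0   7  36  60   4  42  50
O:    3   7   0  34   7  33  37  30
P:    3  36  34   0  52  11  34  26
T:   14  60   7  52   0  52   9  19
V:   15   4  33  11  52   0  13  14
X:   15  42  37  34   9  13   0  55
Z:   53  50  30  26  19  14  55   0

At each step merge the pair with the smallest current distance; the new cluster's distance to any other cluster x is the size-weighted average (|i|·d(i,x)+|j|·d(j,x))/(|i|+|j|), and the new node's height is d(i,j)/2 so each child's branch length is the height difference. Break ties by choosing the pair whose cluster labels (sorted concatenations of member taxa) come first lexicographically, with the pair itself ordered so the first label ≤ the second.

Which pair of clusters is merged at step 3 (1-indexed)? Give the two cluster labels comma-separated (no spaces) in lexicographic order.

1. join A+O (d=3) ⇒ AO; edges |A|=3/2, |O|=3/2
  updated: d(AO,D)=29/2, d(AO,P)=37/2, d(AO,T)=21/2, d(AO,V)=24, d(AO,X)=26, d(AO,Z)=83/2
2. join D+V (d=4) ⇒ DV; edges |D|=2, |V|=2
  updated: d(AO,DV)=77/4, d(DV,P)=47/2, d(DV,T)=56, d(DV,X)=55/2, d(DV,Z)=32
3. join T+X (d=9) ⇒ TX; edges |T|=9/2, |X|=9/2
  updated: d(AO,TX)=73/4, d(DV,TX)=167/4, d(P,TX)=43, d(TX,Z)=37
4. join AO+TX (d=73/4) ⇒ AOTX; edges |AO|=61/8, |TX|=37/8
  updated: d(AOTX,DV)=61/2, d(AOTX,P)=123/4, d(AOTX,Z)=157/4
5. join DV+P (d=47/2) ⇒ DPV; edges |DV|=39/4, |P|=47/4
  updated: d(AOTX,DPV)=367/12, d(DPV,Z)=30
6. join DPV+Z (d=30) ⇒ DPVZ; edges |DPV|=13/4, |Z|=15
  updated: d(AOTX,DPVZ)=131/4
7. join AOTX+DPVZ (d=131/4) ⇒ ADOPTVXZ; edges |AOTX|=29/4, |DPVZ|=11/8
final tree: (((A:3/2,O:3/2):61/8,(T:9/2,X:9/2):37/8):29/4,(((D:2,V:2):39/4,P:47/4):13/4,Z:15):11/8)
total length: 613/8

T,X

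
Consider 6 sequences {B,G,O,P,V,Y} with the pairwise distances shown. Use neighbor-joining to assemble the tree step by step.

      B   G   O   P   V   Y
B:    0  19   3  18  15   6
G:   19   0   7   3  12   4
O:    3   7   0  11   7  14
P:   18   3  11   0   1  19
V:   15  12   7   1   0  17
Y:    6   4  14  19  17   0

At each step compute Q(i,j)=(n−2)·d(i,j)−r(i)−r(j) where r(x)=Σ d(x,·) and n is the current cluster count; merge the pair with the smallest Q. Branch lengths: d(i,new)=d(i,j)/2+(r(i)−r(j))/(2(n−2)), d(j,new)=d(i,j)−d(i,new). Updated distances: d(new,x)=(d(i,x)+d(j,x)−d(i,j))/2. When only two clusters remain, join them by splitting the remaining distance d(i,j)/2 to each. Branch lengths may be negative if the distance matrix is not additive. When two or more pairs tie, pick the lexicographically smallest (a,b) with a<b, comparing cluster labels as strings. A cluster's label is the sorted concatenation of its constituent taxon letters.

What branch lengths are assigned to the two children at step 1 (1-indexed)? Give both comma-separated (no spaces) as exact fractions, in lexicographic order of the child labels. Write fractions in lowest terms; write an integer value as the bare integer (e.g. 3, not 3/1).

1/2,1/2

1. join P+V (d=1, Q=-100) ⇒ PV; edges |P|=1/2, |V|=1/2
  updated: d(B,PV)=16, d(G,PV)=7, d(O,PV)=17/2, d(PV,Y)=35/2
2. join B+O (d=3, Q=-135/2) ⇒ BO; edges |B|=41/12, |O|=-5/12
  updated: d(BO,G)=23/2, d(BO,PV)=43/4, d(BO,Y)=17/2
3. join BO+PV (d=43/4, Q=-89/2) ⇒ BOPV; edges |BO|=17/4, |PV|=13/2
  updated: d(BOPV,G)=31/8, d(BOPV,Y)=61/8
4. join BOPV+G (d=31/8, Q=-31/2) ⇒ BGOPV; edges |BOPV|=15/4, |G|=1/8
  updated: d(BGOPV,Y)=31/8
5. join BGOPV+Y (d=31/8) ⇒ BGOPVY; edges |BGOPV|=31/16, |Y|=31/16
final tree: ((((B:41/12,O:-5/12):17/4,(P:1/2,V:1/2):13/2):15/4,G:1/8):31/16,Y:31/16)
total length: 45/2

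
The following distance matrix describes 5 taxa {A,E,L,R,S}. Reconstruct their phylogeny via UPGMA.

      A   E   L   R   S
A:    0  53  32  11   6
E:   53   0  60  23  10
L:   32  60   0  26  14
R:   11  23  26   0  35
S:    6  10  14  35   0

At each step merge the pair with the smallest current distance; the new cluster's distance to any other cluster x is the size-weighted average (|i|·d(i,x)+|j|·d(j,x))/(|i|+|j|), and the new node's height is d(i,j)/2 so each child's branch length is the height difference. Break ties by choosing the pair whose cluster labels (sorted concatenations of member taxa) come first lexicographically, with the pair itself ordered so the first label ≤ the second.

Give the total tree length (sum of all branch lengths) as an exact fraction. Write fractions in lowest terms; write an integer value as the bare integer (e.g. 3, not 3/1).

iteration 1: select A,S (d=6); attach at lengths (3, 3); label the merged cluster AS
  updated: d(AS,E)=63/2, d(AS,L)=23, d(AS,R)=23
iteration 2: select AS,L (d=23); attach at lengths (17/2, 23/2); label the merged cluster ALS
  updated: d(ALS,E)=41, d(ALS,R)=24
iteration 3: select E,R (d=23); attach at lengths (23/2, 23/2); label the merged cluster ER
  updated: d(ALS,ER)=65/2
iteration 4: select ALS,ER (d=65/2); attach at lengths (19/4, 19/4); label the merged cluster AELRS
final tree: (((A:3,S:3):17/2,L:23/2):19/4,(E:23/2,R:23/2):19/4)
total length: 117/2

117/2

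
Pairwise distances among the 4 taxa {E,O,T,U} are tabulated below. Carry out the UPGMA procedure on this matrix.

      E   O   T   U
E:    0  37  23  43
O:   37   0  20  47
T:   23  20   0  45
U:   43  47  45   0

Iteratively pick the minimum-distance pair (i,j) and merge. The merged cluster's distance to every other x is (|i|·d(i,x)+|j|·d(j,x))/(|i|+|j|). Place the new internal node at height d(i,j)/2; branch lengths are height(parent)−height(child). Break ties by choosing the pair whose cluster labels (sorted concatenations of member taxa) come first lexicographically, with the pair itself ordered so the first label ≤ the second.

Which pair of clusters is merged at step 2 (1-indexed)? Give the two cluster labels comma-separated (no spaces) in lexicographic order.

iteration 1: select O,T (d=20); attach at lengths (10, 10); label the merged cluster OT
  updated: d(E,OT)=30, d(OT,U)=46
iteration 2: select E,OT (d=30); attach at lengths (15, 5); label the merged cluster EOT
  updated: d(EOT,U)=45
iteration 3: select EOT,U (d=45); attach at lengths (15/2, 45/2); label the merged cluster EOTU
final tree: ((E:15,(O:10,T:10):5):15/2,U:45/2)
total length: 70

E,OT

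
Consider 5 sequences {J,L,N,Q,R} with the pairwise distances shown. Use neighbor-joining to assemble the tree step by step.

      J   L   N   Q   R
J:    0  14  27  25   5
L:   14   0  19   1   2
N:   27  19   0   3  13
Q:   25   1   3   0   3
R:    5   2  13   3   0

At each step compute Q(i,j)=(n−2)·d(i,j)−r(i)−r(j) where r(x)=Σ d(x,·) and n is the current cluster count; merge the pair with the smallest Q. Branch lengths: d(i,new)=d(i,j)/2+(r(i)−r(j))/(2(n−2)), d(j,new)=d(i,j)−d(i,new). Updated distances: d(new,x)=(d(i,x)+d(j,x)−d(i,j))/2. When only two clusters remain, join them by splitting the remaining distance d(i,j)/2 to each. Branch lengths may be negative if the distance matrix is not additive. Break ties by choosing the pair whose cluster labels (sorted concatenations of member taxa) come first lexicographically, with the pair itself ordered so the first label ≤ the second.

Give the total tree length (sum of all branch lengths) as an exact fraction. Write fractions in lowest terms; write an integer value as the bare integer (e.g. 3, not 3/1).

43/2

iteration 1: select N,Q (d=3, Q=-85); attach at lengths (13/2, -7/2); label the merged cluster NQ
  updated: d(J,NQ)=49/2, d(L,NQ)=17/2, d(NQ,R)=13/2
iteration 2: select J,R (d=5, Q=-47); attach at lengths (10, -5); label the merged cluster JR
  updated: d(JR,L)=11/2, d(JR,NQ)=13
iteration 3: select JR,L (d=11/2, Q=-27); attach at lengths (5, 1/2); label the merged cluster JLR
  updated: d(JLR,NQ)=8
iteration 4: select JLR,NQ (d=8); attach at lengths (4, 4); label the merged cluster JLNQR
final tree: (((J:10,R:-5):5,L:1/2):4,(N:13/2,Q:-7/2):4)
total length: 43/2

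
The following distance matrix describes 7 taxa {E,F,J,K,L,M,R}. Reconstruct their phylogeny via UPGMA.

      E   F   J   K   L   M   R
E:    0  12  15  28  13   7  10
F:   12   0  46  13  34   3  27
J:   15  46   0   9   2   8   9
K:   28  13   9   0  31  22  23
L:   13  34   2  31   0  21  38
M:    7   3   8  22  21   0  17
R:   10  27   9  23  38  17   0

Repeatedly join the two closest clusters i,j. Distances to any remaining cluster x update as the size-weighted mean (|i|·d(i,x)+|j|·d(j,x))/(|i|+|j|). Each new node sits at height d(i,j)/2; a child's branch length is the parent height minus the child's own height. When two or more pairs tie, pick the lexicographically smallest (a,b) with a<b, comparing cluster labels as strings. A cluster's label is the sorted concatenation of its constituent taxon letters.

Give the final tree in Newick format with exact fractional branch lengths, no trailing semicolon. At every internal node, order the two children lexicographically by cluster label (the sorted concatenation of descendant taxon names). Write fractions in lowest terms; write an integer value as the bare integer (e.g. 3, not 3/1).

(((E:19/4,(F:3/2,M:3/2):13/4):17/4,R:9):9/4,((J:1,L:1):9,K:10):5/4)

step 1: merge (J,L) at d=2; branch lengths J→1, L→1; new cluster JL
  updated: d(E,JL)=14, d(F,JL)=40, d(JL,K)=20, d(JL,M)=29/2, d(JL,R)=47/2
step 2: merge (F,M) at d=3; branch lengths F→3/2, M→3/2; new cluster FM
  updated: d(E,FM)=19/2, d(FM,JL)=109/4, d(FM,K)=35/2, d(FM,R)=22
step 3: merge (E,FM) at d=19/2; branch lengths E→19/4, FM→13/4; new cluster EFM
  updated: d(EFM,JL)=137/6, d(EFM,K)=21, d(EFM,R)=18
step 4: merge (EFM,R) at d=18; branch lengths EFM→17/4, R→9; new cluster EFMR
  updated: d(EFMR,JL)=23, d(EFMR,K)=43/2
step 5: merge (JL,K) at d=20; branch lengths JL→9, K→10; new cluster JKL
  updated: d(EFMR,JKL)=45/2
step 6: merge (EFMR,JKL) at d=45/2; branch lengths EFMR→9/4, JKL→5/4; new cluster EFJKLMR
final tree: (((E:19/4,(F:3/2,M:3/2):13/4):17/4,R:9):9/4,((J:1,L:1):9,K:10):5/4)
total length: 195/4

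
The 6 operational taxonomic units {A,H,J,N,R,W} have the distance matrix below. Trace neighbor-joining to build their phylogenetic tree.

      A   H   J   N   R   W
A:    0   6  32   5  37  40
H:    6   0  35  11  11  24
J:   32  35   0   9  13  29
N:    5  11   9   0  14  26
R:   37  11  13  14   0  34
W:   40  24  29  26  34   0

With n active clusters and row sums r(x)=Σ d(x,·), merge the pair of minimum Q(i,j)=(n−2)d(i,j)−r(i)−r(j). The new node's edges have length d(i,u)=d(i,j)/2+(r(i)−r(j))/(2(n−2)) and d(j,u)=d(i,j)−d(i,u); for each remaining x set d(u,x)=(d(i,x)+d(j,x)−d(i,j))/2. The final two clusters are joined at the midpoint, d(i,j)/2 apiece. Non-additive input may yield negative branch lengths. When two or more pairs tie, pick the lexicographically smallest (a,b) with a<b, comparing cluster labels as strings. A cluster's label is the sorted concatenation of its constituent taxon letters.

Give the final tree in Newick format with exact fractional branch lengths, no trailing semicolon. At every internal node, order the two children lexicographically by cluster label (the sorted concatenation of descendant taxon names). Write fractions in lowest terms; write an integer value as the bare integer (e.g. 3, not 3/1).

(((((A:57/8,H:-9/8):31/4,N:-11/4):77/16,W:323/16):77/16,J:93/16):115/32,R:115/32)

1. join A+H (d=6, Q=-183) ⇒ AH; edges |A|=57/8, |H|=-9/8
  updated: d(AH,J)=61/2, d(AH,N)=5, d(AH,R)=21, d(AH,W)=29
2. join AH+N (d=5, Q=-249/2) ⇒ AHN; edges |AH|=31/4, |N|=-11/4
  updated: d(AHN,J)=69/4, d(AHN,R)=15, d(AHN,W)=25
3. join AHN+W (d=25, Q=-381/4) ⇒ AHNW; edges |AHN|=77/16, |W|=323/16
  updated: d(AHNW,J)=85/8, d(AHNW,R)=12
4. join AHNW+J (d=85/8, Q=-285/8) ⇒ AHJNW; edges |AHNW|=77/16, |J|=93/16
  updated: d(AHJNW,R)=115/16
5. join AHJNW+R (d=115/16) ⇒ AHJNRW; edges |AHJNW|=115/32, |R|=115/32
final tree: (((((A:57/8,H:-9/8):31/4,N:-11/4):77/16,W:323/16):77/16,J:93/16):115/32,R:115/32)
total length: 861/16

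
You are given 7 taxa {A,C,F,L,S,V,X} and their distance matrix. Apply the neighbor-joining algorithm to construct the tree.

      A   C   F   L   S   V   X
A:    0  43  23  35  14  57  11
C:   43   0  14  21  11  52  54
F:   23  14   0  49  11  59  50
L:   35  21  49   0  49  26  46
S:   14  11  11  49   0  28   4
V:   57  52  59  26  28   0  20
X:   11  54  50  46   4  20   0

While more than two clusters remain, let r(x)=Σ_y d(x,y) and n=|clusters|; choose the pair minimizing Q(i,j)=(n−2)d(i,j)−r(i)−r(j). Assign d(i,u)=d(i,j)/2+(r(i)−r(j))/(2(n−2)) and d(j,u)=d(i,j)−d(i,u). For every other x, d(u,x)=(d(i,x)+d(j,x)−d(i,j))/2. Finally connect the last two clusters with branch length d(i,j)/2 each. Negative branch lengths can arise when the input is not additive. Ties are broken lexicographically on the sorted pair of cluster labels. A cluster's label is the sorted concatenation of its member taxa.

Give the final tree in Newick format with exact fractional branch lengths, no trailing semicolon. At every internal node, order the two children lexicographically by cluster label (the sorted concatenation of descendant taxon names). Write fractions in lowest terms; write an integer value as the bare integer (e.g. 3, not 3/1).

step 1: merge (L,V) at d=26, Q=-338; branch lengths L→57/5, V→73/5; new cluster LV
  updated: d(A,LV)=33, d(C,LV)=47/2, d(F,LV)=41, d(LV,S)=51/2, d(LV,X)=20
step 2: merge (C,F) at d=14, Q=-457/2; branch lengths C→125/16, F→99/16; new cluster CF
  updated: d(A,CF)=26, d(CF,LV)=101/4, d(CF,S)=4, d(CF,X)=45
step 3: merge (CF,S) at d=4, Q=-543/4; branch lengths CF→259/24, S→-163/24; new cluster CFS
  updated: d(A,CFS)=18, d(CFS,LV)=187/8, d(CFS,X)=45/2
step 4: merge (A,X) at d=11, Q=-187/2; branch lengths A→61/8, X→27/8; new cluster AX
  updated: d(AX,CFS)=59/4, d(AX,LV)=21
step 5: merge (AX,CFS) at d=59/4, Q=-473/8; branch lengths AX→99/16, CFS→137/16; new cluster ACFSX
  updated: d(ACFSX,LV)=237/16
step 6: merge (ACFSX,LV) at d=237/16; branch lengths ACFSX→237/32, LV→237/32; new cluster ACFLSVX
final tree: (((A:61/8,X:27/8):99/16,((C:125/16,F:99/16):259/24,S:-163/24):137/16):237/32,(L:57/5,V:73/5):237/32)
total length: 1353/16

(((A:61/8,X:27/8):99/16,((C:125/16,F:99/16):259/24,S:-163/24):137/16):237/32,(L:57/5,V:73/5):237/32)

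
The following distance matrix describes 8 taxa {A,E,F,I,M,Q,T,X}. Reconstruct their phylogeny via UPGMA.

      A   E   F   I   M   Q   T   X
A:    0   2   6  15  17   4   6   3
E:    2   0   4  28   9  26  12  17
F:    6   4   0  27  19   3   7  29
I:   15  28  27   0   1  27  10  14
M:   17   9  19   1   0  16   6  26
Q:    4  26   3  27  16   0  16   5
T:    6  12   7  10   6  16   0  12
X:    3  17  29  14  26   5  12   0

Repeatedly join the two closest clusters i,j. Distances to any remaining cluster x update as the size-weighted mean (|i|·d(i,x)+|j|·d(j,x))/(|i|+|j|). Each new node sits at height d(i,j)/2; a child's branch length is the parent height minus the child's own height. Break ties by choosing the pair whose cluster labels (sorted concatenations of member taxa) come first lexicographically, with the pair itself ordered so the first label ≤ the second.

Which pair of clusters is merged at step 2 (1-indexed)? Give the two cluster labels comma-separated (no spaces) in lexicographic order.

A,E

iteration 1: select I,M (d=1); attach at lengths (1/2, 1/2); label the merged cluster IM
  updated: d(A,IM)=16, d(E,IM)=37/2, d(F,IM)=23, d(IM,Q)=43/2, d(IM,T)=8, d(IM,X)=20
iteration 2: select A,E (d=2); attach at lengths (1, 1); label the merged cluster AE
  updated: d(AE,F)=5, d(AE,IM)=69/4, d(AE,Q)=15, d(AE,T)=9, d(AE,X)=10
iteration 3: select F,Q (d=3); attach at lengths (3/2, 3/2); label the merged cluster FQ
  updated: d(AE,FQ)=10, d(FQ,IM)=89/4, d(FQ,T)=23/2, d(FQ,X)=17
iteration 4: select IM,T (d=8); attach at lengths (7/2, 4); label the merged cluster IMT
  updated: d(AE,IMT)=29/2, d(FQ,IMT)=56/3, d(IMT,X)=52/3
iteration 5: select AE,FQ (d=10); attach at lengths (4, 7/2); label the merged cluster AEFQ
  updated: d(AEFQ,IMT)=199/12, d(AEFQ,X)=27/2
iteration 6: select AEFQ,X (d=27/2); attach at lengths (7/4, 27/4); label the merged cluster AEFQX
  updated: d(AEFQX,IMT)=251/15
iteration 7: select AEFQX,IMT (d=251/15); attach at lengths (97/60, 131/30); label the merged cluster AEFIMQTX
final tree: ((((A:1,E:1):4,(F:3/2,Q:3/2):7/2):7/4,X:27/4):97/60,((I:1/2,M:1/2):7/2,T:4):131/30)
total length: 2129/60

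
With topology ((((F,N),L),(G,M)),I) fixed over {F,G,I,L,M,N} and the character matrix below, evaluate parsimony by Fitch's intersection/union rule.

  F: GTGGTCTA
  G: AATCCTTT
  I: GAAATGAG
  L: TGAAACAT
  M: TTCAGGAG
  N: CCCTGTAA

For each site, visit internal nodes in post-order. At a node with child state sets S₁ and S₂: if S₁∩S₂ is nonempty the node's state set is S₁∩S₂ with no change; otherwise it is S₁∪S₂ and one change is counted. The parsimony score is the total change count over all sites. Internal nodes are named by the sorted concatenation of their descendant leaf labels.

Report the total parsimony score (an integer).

27

FN@0: {G} ∪ {C} = {C,G} (union, +1)
FLN@0: {C,G} ∪ {T} = {C,G,T} (union, +1)
GM@0: {A} ∪ {T} = {A,T} (union, +1)
FGLMN@0: {C,G,T} ∩ {A,T} = {T} (intersection, +0)
FGILMN@0: {T} ∪ {G} = {G,T} (union, +1)
FN@1: {T} ∪ {C} = {C,T} (union, +1)
FLN@1: {C,T} ∪ {G} = {C,G,T} (union, +1)
GM@1: {A} ∪ {T} = {A,T} (union, +1)
FGLMN@1: {C,G,T} ∩ {A,T} = {T} (intersection, +0)
FGILMN@1: {T} ∪ {A} = {A,T} (union, +1)
FN@2: {G} ∪ {C} = {C,G} (union, +1)
FLN@2: {C,G} ∪ {A} = {A,C,G} (union, +1)
GM@2: {T} ∪ {C} = {C,T} (union, +1)
FGLMN@2: {A,C,G} ∩ {C,T} = {C} (intersection, +0)
FGILMN@2: {C} ∪ {A} = {A,C} (union, +1)
FN@3: {G} ∪ {T} = {G,T} (union, +1)
FLN@3: {G,T} ∪ {A} = {A,G,T} (union, +1)
GM@3: {C} ∪ {A} = {A,C} (union, +1)
FGLMN@3: {A,G,T} ∩ {A,C} = {A} (intersection, +0)
FGILMN@3: {A} ∩ {A} = {A} (intersection, +0)
FN@4: {T} ∪ {G} = {G,T} (union, +1)
FLN@4: {G,T} ∪ {A} = {A,G,T} (union, +1)
GM@4: {C} ∪ {G} = {C,G} (union, +1)
FGLMN@4: {A,G,T} ∩ {C,G} = {G} (intersection, +0)
FGILMN@4: {G} ∪ {T} = {G,T} (union, +1)
FN@5: {C} ∪ {T} = {C,T} (union, +1)
FLN@5: {C,T} ∩ {C} = {C} (intersection, +0)
GM@5: {T} ∪ {G} = {G,T} (union, +1)
FGLMN@5: {C} ∪ {G,T} = {C,G,T} (union, +1)
FGILMN@5: {C,G,T} ∩ {G} = {G} (intersection, +0)
FN@6: {T} ∪ {A} = {A,T} (union, +1)
FLN@6: {A,T} ∩ {A} = {A} (intersection, +0)
GM@6: {T} ∪ {A} = {A,T} (union, +1)
FGLMN@6: {A} ∩ {A,T} = {A} (intersection, +0)
FGILMN@6: {A} ∩ {A} = {A} (intersection, +0)
FN@7: {A} ∩ {A} = {A} (intersection, +0)
FLN@7: {A} ∪ {T} = {A,T} (union, +1)
GM@7: {T} ∪ {G} = {G,T} (union, +1)
FGLMN@7: {A,T} ∩ {G,T} = {T} (intersection, +0)
FGILMN@7: {T} ∪ {G} = {G,T} (union, +1)
per-site changes: [4, 4, 4, 3, 4, 3, 2, 3]; total = 27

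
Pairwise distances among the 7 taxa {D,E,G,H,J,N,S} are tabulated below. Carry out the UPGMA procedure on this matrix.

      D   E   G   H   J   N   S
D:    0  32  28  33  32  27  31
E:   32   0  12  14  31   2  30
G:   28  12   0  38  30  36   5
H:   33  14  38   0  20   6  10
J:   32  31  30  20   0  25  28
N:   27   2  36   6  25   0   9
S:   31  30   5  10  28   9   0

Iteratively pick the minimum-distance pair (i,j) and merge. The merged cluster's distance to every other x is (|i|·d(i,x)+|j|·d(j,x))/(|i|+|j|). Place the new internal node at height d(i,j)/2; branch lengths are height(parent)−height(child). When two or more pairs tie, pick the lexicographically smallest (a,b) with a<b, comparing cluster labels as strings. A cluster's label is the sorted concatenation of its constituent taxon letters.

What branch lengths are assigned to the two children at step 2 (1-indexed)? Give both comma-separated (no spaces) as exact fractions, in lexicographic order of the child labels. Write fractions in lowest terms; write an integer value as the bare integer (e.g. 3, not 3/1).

step 1: merge (E,N) at d=2; branch lengths E→1, N→1; new cluster EN
  updated: d(D,EN)=59/2, d(EN,G)=24, d(EN,H)=10, d(EN,J)=28, d(EN,S)=39/2
step 2: merge (G,S) at d=5; branch lengths G→5/2, S→5/2; new cluster GS
  updated: d(D,GS)=59/2, d(EN,GS)=87/4, d(GS,H)=24, d(GS,J)=29
step 3: merge (EN,H) at d=10; branch lengths EN→4, H→5; new cluster EHN
  updated: d(D,EHN)=92/3, d(EHN,GS)=45/2, d(EHN,J)=76/3
step 4: merge (EHN,GS) at d=45/2; branch lengths EHN→25/4, GS→35/4; new cluster EGHNS
  updated: d(D,EGHNS)=151/5, d(EGHNS,J)=134/5
step 5: merge (EGHNS,J) at d=134/5; branch lengths EGHNS→43/20, J→67/5; new cluster EGHJNS
  updated: d(D,EGHJNS)=61/2
step 6: merge (D,EGHJNS) at d=61/2; branch lengths D→61/4, EGHJNS→37/20; new cluster DEGHJNS
final tree: (D:61/4,((((E:1,N:1):4,H:5):25/4,(G:5/2,S:5/2):35/4):43/20,J:67/5):37/20)
total length: 1273/20

5/2,5/2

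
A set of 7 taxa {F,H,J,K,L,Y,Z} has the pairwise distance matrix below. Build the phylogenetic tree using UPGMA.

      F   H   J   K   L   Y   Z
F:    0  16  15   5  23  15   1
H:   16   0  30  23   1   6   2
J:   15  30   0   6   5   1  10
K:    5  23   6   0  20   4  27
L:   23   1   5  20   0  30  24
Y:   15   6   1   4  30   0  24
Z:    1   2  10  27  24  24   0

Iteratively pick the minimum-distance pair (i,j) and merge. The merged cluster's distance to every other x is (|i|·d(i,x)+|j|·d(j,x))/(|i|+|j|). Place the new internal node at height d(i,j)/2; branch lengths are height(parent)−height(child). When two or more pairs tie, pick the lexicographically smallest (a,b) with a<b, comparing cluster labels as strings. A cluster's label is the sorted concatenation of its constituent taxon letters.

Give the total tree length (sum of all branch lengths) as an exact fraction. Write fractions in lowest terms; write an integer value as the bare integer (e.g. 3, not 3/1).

299/10

iteration 1: select F,Z (d=1); attach at lengths (1/2, 1/2); label the merged cluster FZ
  updated: d(FZ,H)=9, d(FZ,J)=25/2, d(FZ,K)=16, d(FZ,L)=47/2, d(FZ,Y)=39/2
iteration 2: select H,L (d=1); attach at lengths (1/2, 1/2); label the merged cluster HL
  updated: d(FZ,HL)=65/4, d(HL,J)=35/2, d(HL,K)=43/2, d(HL,Y)=18
iteration 3: select J,Y (d=1); attach at lengths (1/2, 1/2); label the merged cluster JY
  updated: d(FZ,JY)=16, d(HL,JY)=71/4, d(JY,K)=5
iteration 4: select JY,K (d=5); attach at lengths (2, 5/2); label the merged cluster JKY
  updated: d(FZ,JKY)=16, d(HL,JKY)=19
iteration 5: select FZ,JKY (d=16); attach at lengths (15/2, 11/2); label the merged cluster FJKYZ
  updated: d(FJKYZ,HL)=179/10
iteration 6: select FJKYZ,HL (d=179/10); attach at lengths (19/20, 169/20); label the merged cluster FHJKLYZ
final tree: (((F:1/2,Z:1/2):15/2,((J:1/2,Y:1/2):2,K:5/2):11/2):19/20,(H:1/2,L:1/2):169/20)
total length: 299/10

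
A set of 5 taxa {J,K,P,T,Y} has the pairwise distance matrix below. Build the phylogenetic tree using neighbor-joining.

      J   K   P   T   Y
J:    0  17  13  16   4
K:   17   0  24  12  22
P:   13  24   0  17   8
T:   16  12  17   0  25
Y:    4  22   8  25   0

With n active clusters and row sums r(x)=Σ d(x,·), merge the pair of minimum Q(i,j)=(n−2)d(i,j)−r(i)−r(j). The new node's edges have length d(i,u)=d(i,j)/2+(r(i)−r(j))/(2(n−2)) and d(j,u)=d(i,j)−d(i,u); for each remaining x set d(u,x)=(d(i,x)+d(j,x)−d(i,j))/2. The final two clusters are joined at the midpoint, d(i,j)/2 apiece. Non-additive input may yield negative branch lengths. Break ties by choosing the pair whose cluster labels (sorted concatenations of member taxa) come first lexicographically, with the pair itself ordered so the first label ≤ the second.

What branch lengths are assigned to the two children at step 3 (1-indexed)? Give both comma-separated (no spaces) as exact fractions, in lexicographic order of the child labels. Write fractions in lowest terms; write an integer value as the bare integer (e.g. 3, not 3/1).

iteration 1: select K,T (d=12, Q=-109); attach at lengths (41/6, 31/6); label the merged cluster KT
  updated: d(J,KT)=21/2, d(KT,P)=29/2, d(KT,Y)=35/2
iteration 2: select J,KT (d=21/2, Q=-49); attach at lengths (3/2, 9); label the merged cluster JKT
  updated: d(JKT,P)=17/2, d(JKT,Y)=11/2
iteration 3: select JKT,P (d=17/2, Q=-22); attach at lengths (3, 11/2); label the merged cluster JKPT
  updated: d(JKPT,Y)=5/2
iteration 4: select JKPT,Y (d=5/2); attach at lengths (5/4, 5/4); label the merged cluster JKPTY
final tree: (((J:3/2,(K:41/6,T:31/6):9):3,P:11/2):5/4,Y:5/4)
total length: 67/2

3,11/2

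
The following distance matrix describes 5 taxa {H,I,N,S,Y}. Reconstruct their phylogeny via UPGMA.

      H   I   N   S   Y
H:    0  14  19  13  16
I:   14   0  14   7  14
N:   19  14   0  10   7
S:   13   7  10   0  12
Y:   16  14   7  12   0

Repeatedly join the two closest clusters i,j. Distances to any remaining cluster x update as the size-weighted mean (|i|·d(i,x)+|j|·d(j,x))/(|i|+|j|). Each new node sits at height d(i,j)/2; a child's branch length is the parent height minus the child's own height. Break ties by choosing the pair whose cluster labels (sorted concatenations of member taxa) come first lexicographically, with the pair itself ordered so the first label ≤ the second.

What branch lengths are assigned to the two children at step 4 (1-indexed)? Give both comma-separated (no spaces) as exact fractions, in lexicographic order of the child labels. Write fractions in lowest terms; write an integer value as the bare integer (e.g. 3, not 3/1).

31/4,3/2

step 1: merge (I,S) at d=7; branch lengths I→7/2, S→7/2; new cluster IS
  updated: d(H,IS)=27/2, d(IS,N)=12, d(IS,Y)=13
step 2: merge (N,Y) at d=7; branch lengths N→7/2, Y→7/2; new cluster NY
  updated: d(H,NY)=35/2, d(IS,NY)=25/2
step 3: merge (IS,NY) at d=25/2; branch lengths IS→11/4, NY→11/4; new cluster INSY
  updated: d(H,INSY)=31/2
step 4: merge (H,INSY) at d=31/2; branch lengths H→31/4, INSY→3/2; new cluster HINSY
final tree: (H:31/4,((I:7/2,S:7/2):11/4,(N:7/2,Y:7/2):11/4):3/2)
total length: 115/4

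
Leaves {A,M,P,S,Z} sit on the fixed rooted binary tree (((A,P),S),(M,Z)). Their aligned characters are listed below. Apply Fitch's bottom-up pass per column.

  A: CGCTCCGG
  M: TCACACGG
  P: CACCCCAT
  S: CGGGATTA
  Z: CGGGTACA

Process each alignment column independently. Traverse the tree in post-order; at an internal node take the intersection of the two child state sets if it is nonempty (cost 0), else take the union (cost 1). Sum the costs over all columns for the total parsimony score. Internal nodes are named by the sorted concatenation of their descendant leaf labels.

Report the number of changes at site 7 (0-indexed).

[col 0] AP: children A:{C}, P:{C} ∩→ {C}; cost 0
[col 0] APS: children AP:{C}, S:{C} ∩→ {C}; cost 0
[col 0] MZ: children M:{T}, Z:{C} ∪→ {C,T}; cost 1
[col 0] AMPSZ: children APS:{C}, MZ:{C,T} ∩→ {C}; cost 0
[col 1] AP: children A:{G}, P:{A} ∪→ {A,G}; cost 1
[col 1] APS: children AP:{A,G}, S:{G} ∩→ {G}; cost 0
[col 1] MZ: children M:{C}, Z:{G} ∪→ {C,G}; cost 1
[col 1] AMPSZ: children APS:{G}, MZ:{C,G} ∩→ {G}; cost 0
[col 2] AP: children A:{C}, P:{C} ∩→ {C}; cost 0
[col 2] APS: children AP:{C}, S:{G} ∪→ {C,G}; cost 1
[col 2] MZ: children M:{A}, Z:{G} ∪→ {A,G}; cost 1
[col 2] AMPSZ: children APS:{C,G}, MZ:{A,G} ∩→ {G}; cost 0
[col 3] AP: children A:{T}, P:{C} ∪→ {C,T}; cost 1
[col 3] APS: children AP:{C,T}, S:{G} ∪→ {C,G,T}; cost 1
[col 3] MZ: children M:{C}, Z:{G} ∪→ {C,G}; cost 1
[col 3] AMPSZ: children APS:{C,G,T}, MZ:{C,G} ∩→ {C,G}; cost 0
[col 4] AP: children A:{C}, P:{C} ∩→ {C}; cost 0
[col 4] APS: children AP:{C}, S:{A} ∪→ {A,C}; cost 1
[col 4] MZ: children M:{A}, Z:{T} ∪→ {A,T}; cost 1
[col 4] AMPSZ: children APS:{A,C}, MZ:{A,T} ∩→ {A}; cost 0
[col 5] AP: children A:{C}, P:{C} ∩→ {C}; cost 0
[col 5] APS: children AP:{C}, S:{T} ∪→ {C,T}; cost 1
[col 5] MZ: children M:{C}, Z:{A} ∪→ {A,C}; cost 1
[col 5] AMPSZ: children APS:{C,T}, MZ:{A,C} ∩→ {C}; cost 0
[col 6] AP: children A:{G}, P:{A} ∪→ {A,G}; cost 1
[col 6] APS: children AP:{A,G}, S:{T} ∪→ {A,G,T}; cost 1
[col 6] MZ: children M:{G}, Z:{C} ∪→ {C,G}; cost 1
[col 6] AMPSZ: children APS:{A,G,T}, MZ:{C,G} ∩→ {G}; cost 0
[col 7] AP: children A:{G}, P:{T} ∪→ {G,T}; cost 1
[col 7] APS: children AP:{G,T}, S:{A} ∪→ {A,G,T}; cost 1
[col 7] MZ: children M:{G}, Z:{A} ∪→ {A,G}; cost 1
[col 7] AMPSZ: children APS:{A,G,T}, MZ:{A,G} ∩→ {A,G}; cost 0
per-site changes: [1, 2, 2, 3, 2, 2, 3, 3]; total = 18

3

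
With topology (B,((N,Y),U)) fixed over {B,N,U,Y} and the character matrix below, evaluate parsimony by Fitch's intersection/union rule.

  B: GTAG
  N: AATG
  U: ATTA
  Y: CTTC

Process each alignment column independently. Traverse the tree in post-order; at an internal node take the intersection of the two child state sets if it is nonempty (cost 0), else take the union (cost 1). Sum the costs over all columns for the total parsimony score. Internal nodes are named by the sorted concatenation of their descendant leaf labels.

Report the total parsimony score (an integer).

6

[col 0] NY: children N:{A}, Y:{C} ∪→ {A,C}; cost 1
[col 0] NUY: children NY:{A,C}, U:{A} ∩→ {A}; cost 0
[col 0] BNUY: children B:{G}, NUY:{A} ∪→ {A,G}; cost 1
[col 1] NY: children N:{A}, Y:{T} ∪→ {A,T}; cost 1
[col 1] NUY: children NY:{A,T}, U:{T} ∩→ {T}; cost 0
[col 1] BNUY: children B:{T}, NUY:{T} ∩→ {T}; cost 0
[col 2] NY: children N:{T}, Y:{T} ∩→ {T}; cost 0
[col 2] NUY: children NY:{T}, U:{T} ∩→ {T}; cost 0
[col 2] BNUY: children B:{A}, NUY:{T} ∪→ {A,T}; cost 1
[col 3] NY: children N:{G}, Y:{C} ∪→ {C,G}; cost 1
[col 3] NUY: children NY:{C,G}, U:{A} ∪→ {A,C,G}; cost 1
[col 3] BNUY: children B:{G}, NUY:{A,C,G} ∩→ {G}; cost 0
per-site changes: [2, 1, 1, 2]; total = 6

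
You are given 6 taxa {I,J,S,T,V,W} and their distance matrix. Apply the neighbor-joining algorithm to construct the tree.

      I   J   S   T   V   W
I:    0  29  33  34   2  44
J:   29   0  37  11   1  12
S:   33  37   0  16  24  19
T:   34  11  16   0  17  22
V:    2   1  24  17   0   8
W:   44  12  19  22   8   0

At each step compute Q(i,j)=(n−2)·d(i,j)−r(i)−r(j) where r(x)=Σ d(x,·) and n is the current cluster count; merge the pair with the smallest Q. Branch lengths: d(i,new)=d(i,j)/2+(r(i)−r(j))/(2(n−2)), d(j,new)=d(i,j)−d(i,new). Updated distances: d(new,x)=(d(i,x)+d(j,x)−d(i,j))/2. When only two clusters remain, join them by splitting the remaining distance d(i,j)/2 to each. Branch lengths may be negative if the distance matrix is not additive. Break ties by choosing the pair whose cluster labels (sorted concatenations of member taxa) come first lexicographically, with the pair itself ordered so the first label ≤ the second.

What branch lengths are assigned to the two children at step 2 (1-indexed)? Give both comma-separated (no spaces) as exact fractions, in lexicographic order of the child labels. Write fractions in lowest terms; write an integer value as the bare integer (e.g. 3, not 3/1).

37/3,11/3

iteration 1: select I,V (d=2, Q=-186); attach at lengths (49/4, -41/4); label the merged cluster IV
  updated: d(IV,J)=14, d(IV,S)=55/2, d(IV,T)=49/2, d(IV,W)=25
iteration 2: select S,T (d=16, Q=-125); attach at lengths (37/3, 11/3); label the merged cluster ST
  updated: d(IV,ST)=18, d(J,ST)=16, d(ST,W)=25/2
iteration 3: select IV,J (d=14, Q=-71); attach at lengths (43/4, 13/4); label the merged cluster IJV
  updated: d(IJV,ST)=10, d(IJV,W)=23/2
iteration 4: select IJV,ST (d=10, Q=-34); attach at lengths (9/2, 11/2); label the merged cluster IJSTV
  updated: d(IJSTV,W)=7
iteration 5: select IJSTV,W (d=7); attach at lengths (7/2, 7/2); label the merged cluster IJSTVW
final tree: ((((I:49/4,V:-41/4):43/4,J:13/4):9/2,(S:37/3,T:11/3):11/2):7/2,W:7/2)
total length: 49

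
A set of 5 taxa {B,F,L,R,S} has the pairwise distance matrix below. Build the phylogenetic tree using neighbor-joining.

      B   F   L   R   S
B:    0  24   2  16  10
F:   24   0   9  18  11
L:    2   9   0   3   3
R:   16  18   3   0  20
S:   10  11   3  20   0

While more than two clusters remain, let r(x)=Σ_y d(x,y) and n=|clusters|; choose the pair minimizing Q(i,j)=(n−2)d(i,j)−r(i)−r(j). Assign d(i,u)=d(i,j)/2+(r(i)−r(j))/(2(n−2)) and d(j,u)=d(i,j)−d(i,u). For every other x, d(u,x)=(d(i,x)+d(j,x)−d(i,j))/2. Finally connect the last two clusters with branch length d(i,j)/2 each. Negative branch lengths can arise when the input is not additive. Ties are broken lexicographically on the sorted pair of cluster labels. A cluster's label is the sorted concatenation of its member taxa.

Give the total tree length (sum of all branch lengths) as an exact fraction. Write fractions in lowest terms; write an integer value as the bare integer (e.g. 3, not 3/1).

105/4

step 1: merge (F,S) at d=11, Q=-73; branch lengths F→17/2, S→5/2; new cluster FS
  updated: d(B,FS)=23/2, d(FS,L)=1/2, d(FS,R)=27/2
step 2: merge (B,FS) at d=23/2, Q=-32; branch lengths B→27/4, FS→19/4; new cluster BFS
  updated: d(BFS,L)=-9/2, d(BFS,R)=9
step 3: merge (BFS,L) at d=-9/2, Q=-15/2; branch lengths BFS→3/4, L→-21/4; new cluster BFLS
  updated: d(BFLS,R)=33/4
step 4: merge (BFLS,R) at d=33/4; branch lengths BFLS→33/8, R→33/8; new cluster BFLRS
final tree: (((B:27/4,(F:17/2,S:5/2):19/4):3/4,L:-21/4):33/8,R:33/8)
total length: 105/4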